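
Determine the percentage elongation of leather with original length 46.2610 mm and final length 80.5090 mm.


Formula: Elongation = (Lf - L0) / L0 * 100
Substituting: Elongation = (80.5090 - 46.2610) / 46.2610 * 100
Result: 74.0321 %


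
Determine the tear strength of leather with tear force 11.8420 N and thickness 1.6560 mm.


Formula: Tear strength = force / thickness
Substituting: Tear strength = 11.8420 / 1.6560
Result: 7.1510 N/mm


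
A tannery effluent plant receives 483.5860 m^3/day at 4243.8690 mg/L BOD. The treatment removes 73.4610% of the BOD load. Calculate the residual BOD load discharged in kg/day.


Load_in = volume * conc / 1000 = 483.5860 * 4243.8690 / 1000 = 2052.2756 kg/day
Removed = Load_in * eff / 100 = 2052.2756 * 73.4610 / 100 = 1507.6222 kg/day
Load_out = Load_in - Removed = 2052.2756 - 1507.6222 = 544.6534 kg/day


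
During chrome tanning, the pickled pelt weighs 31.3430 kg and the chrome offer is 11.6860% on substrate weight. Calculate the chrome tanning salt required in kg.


Formula: Chrome = substrate * pct / 100
Substituting: Chrome = 31.3430 * 11.6860 / 100
Result: 3.6627 kg


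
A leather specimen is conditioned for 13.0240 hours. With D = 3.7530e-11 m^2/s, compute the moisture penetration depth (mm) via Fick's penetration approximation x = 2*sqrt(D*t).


t = 13.0240 hr * 3600 = 46886.4000 s
D * t = 3.7530e-11 * 46886.4000 = 1.7596e-06
x = 2 * sqrt(D*t) = 2 * sqrt(1.7596e-06) = 0.00265303 m = 2.6530 mm


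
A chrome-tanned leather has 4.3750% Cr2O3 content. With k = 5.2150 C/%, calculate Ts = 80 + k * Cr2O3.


Formula: Ts = 80 + k * Cr2O3
Substituting: Ts = 80 + 5.2150 * 4.3750
Result: 102.8156 C


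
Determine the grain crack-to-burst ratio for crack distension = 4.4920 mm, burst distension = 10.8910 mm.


Formula: Ratio = crack / burst
Substituting: Ratio = 4.4920 / 10.8910
Result: 0.4125


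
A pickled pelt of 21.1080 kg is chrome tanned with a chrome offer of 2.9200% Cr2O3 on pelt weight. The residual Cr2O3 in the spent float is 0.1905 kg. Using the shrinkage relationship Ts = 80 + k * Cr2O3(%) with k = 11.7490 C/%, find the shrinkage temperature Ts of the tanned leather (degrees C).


Offered = pelt * offer_pct / 100 = 21.1080 * 2.9200 / 100 = 0.6164 kg
Uptake = offered - residual = 0.6164 - 0.1905 = 0.4259 kg
Cr2O3% on pelt = uptake / pelt * 100 = 0.4259 / 21.1080 * 100 = 2.0175 %
Ts = 80 + k * Cr2O3% = 80 + 11.7490 * 2.0175 = 103.7036 C


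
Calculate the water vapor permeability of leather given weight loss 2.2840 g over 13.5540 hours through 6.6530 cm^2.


Formula: WVP = loss / (area * time)
Substituting: WVP = 2.2840 / (6.6530 * 13.5540)
Result: 0.0253286 g/(cm^2*hr)


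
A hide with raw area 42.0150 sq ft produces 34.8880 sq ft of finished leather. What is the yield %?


Formula: Yield = finished / raw * 100
Substituting: Yield = 34.8880 / 42.0150 * 100
Result: 83.0370 %


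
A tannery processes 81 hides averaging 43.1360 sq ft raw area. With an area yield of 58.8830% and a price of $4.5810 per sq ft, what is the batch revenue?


Raw_total = N * avg_area = 81 * 43.1360 = 3494.0160 sq ft
Finished = Raw_total * yield / 100 = 3494.0160 * 58.8830 / 100 = 2057.3814 sq ft
Value = Finished * price = 2057.3814 * 4.5810 = 9424.8644 $


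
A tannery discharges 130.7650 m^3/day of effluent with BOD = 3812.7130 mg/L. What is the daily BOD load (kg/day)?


Formula: BOD_load = volume * conc / 1000
Substituting: BOD_load = 130.7650 * 3812.7130 / 1000
Result: 498.5694 kg/day


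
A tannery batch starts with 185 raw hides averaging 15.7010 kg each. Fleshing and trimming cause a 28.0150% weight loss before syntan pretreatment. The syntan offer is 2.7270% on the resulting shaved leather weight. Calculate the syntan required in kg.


Total_raw = N * avg_wt = 185 * 15.7010 = 2904.6850 kg
Substrate = Total_raw * (1 - loss/100) = 2904.6850 * (1 - 28.0150/100) = 2090.9375 kg
Syntan = Substrate * pct / 100 = 2090.9375 * 2.7270 / 100 = 57.0199 kg


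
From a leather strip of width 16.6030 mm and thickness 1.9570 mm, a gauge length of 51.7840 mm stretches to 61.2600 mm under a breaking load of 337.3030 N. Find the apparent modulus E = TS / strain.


TS = F / (w * t) = 337.3030 / (16.6030 * 1.9570) = 10.3811 N/mm^2
strain = (Lf - L0) / L0 = (61.2600 - 51.7840) / 51.7840 = 0.1830
E = TS / strain = 10.3811 / 0.1830 = 56.7301 N/mm^2


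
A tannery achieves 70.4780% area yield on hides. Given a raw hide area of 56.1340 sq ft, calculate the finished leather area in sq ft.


Formula: finished = raw * yield / 100
Substituting: finished = 56.1340 * 70.4780 / 100
Result: 39.5621 sq ft


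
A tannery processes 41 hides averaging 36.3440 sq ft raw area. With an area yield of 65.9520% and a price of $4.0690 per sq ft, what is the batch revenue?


Raw_total = N * avg_area = 41 * 36.3440 = 1490.1040 sq ft
Finished = Raw_total * yield / 100 = 1490.1040 * 65.9520 / 100 = 982.7534 sq ft
Value = Finished * price = 982.7534 * 4.0690 = 3998.8235 $


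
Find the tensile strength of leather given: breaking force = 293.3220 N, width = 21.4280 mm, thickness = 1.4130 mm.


Formula: TS = force / (width * thickness)
Substituting: TS = 293.3220 / (21.4280 * 1.4130)
Result: 9.6877 N/mm^2


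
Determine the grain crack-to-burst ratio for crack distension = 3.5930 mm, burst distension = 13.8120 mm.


Formula: Ratio = crack / burst
Substituting: Ratio = 3.5930 / 13.8120
Result: 0.2601


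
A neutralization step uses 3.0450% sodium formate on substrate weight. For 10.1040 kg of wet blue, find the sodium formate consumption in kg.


Formula: Neutralizer = substrate * pct / 100
Substituting: Neutralizer = 10.1040 * 3.0450 / 100
Result: 0.3077 kg


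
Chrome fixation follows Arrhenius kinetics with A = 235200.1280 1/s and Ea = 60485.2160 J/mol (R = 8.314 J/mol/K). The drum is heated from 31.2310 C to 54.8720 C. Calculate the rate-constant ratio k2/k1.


T1 = 31.2310 + 273.15 = 304.3810 K; T2 = 54.8720 + 273.15 = 328.0220 K
k1 = A * exp(-Ea/(R*T1)) = 235200.1280 * exp(-60485.2160/(8.314*304.3810)) = 9.8001e-06 1/s
k2 = A * exp(-Ea/(R*T2)) = 235200.1280 * exp(-60485.2160/(8.314*328.0220)) = 5.4872e-05 1/s
k2/k1 = 5.4872e-05 / 9.8001e-06 = 5.5991


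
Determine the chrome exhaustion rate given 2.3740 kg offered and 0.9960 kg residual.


Formula: Uptake = (offered - residual) / offered * 100
Substituting: Uptake = (2.3740 - 0.9960) / 2.3740 * 100
Result: 58.0455 %


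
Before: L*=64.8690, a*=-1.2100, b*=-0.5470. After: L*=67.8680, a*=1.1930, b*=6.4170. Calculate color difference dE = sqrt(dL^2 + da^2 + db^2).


dL = 2.9990, da = 2.4030, db = 6.9640
dE = sqrt(2.9990^2 + 2.4030^2 + 6.9640^2) = 7.9540


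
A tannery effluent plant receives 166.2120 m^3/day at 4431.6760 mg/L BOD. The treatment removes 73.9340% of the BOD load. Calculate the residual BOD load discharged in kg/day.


Load_in = volume * conc / 1000 = 166.2120 * 4431.6760 / 1000 = 736.5977 kg/day
Removed = Load_in * eff / 100 = 736.5977 * 73.9340 / 100 = 544.5962 kg/day
Load_out = Load_in - Removed = 736.5977 - 544.5962 = 192.0016 kg/day


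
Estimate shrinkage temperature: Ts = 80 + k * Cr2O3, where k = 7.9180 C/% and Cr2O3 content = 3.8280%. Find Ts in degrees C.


Formula: Ts = 80 + k * Cr2O3
Substituting: Ts = 80 + 7.9180 * 3.8280
Result: 110.3101 C


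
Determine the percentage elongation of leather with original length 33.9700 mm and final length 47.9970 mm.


Formula: Elongation = (Lf - L0) / L0 * 100
Substituting: Elongation = (47.9970 - 33.9700) / 33.9700 * 100
Result: 41.2923 %


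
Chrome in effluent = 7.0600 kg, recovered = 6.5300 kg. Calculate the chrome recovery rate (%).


Formula: Recovery = recovered / input * 100
Substituting: Recovery = 6.5300 / 7.0600 * 100
Result: 92.4929 %


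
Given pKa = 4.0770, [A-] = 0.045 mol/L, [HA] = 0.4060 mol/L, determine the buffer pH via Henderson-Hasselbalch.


ratio = [A-] / [HA] = 0.045 / 0.4060 = 0.1108
log10(ratio) = -0.9553
pH = pKa + log10(ratio) = 4.0770 - 0.9553 = 3.1217


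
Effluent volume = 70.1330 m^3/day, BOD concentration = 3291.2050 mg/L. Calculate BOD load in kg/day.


Formula: BOD_load = volume * conc / 1000
Substituting: BOD_load = 70.1330 * 3291.2050 / 1000
Result: 230.8221 kg/day


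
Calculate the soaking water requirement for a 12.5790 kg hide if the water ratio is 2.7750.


Formula: Water = hide_weight * ratio
Substituting: Water = 12.5790 * 2.7750
Result: 34.9067 kg


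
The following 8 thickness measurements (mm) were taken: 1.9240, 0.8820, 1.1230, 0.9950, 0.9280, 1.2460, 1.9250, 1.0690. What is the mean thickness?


Formula: Average = sum / n
Substituting: Average = 10.0920 / 8
Result: 1.2615 mm


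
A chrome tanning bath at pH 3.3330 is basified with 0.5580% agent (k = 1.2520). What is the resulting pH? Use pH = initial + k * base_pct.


Formula: pH_final = pH_initial + k * base_pct
Substituting: pH_final = 3.3330 + 1.2520 * 0.5580
Result: 4.0316


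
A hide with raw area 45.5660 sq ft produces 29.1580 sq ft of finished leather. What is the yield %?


Formula: Yield = finished / raw * 100
Substituting: Yield = 29.1580 / 45.5660 * 100
Result: 63.9907 %


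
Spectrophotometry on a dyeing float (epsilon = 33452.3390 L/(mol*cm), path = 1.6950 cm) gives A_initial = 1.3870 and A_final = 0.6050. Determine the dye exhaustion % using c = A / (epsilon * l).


c_initial = A_i / (epsilon * l) = 1.3870 / (33452.3390 * 1.6950) = 2.4461e-05 mol/L
c_final = A_f / (epsilon * l) = 0.6050 / (33452.3390 * 1.6950) = 1.0670e-05 mol/L
Exhaustion = (c_initial - c_final) / c_initial * 100 = (2.4461e-05 - 1.0670e-05) / 2.4461e-05 * 100 = 56.3807 %


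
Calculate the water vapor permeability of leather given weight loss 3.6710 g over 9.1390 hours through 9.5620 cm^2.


Formula: WVP = loss / (area * time)
Substituting: WVP = 3.6710 / (9.5620 * 9.1390)
Result: 0.0420085 g/(cm^2*hr)


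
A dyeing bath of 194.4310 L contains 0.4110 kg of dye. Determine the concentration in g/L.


Formula: Conc = dye_mass(kg) / volume(L) * 1000
Substituting: Conc = 0.4110 / 194.4310 * 1000
Result: 2.1139 g/L


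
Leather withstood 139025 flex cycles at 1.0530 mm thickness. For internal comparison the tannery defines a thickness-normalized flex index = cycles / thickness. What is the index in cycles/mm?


Formula: Index = cycles / thickness
Substituting: Index = 139025 / 1.0530
Result: 132027.5404 cycles/mm


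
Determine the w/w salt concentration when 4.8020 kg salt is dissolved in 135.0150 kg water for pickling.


Formula: Conc = salt / (water + salt) * 100
Substituting: Conc = 4.8020 / (135.0150 + 4.8020) * 100
Result: 3.4345 %


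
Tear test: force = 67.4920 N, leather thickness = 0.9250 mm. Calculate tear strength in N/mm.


Formula: Tear strength = force / thickness
Substituting: Tear strength = 67.4920 / 0.9250
Result: 72.9643 N/mm


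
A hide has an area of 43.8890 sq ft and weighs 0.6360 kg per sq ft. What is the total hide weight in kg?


Formula: Weight = area * weight_per_sqft
Substituting: Weight = 43.8890 * 0.6360
Result: 27.9134 kg


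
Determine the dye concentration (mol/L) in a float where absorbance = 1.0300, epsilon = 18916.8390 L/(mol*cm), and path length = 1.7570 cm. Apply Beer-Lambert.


Formula: c = A / (epsilon * l)
Substituting: c = 1.0300 / (18916.8390 * 1.7570)
Result: 3.0990e-05 mol/L


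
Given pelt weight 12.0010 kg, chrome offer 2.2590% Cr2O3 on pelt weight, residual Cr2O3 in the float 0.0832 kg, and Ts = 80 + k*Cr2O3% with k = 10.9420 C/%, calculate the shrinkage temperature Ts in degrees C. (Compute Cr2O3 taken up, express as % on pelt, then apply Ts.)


Offered = pelt * offer_pct / 100 = 12.0010 * 2.2590 / 100 = 0.2711 kg
Uptake = offered - residual = 0.2711 - 0.0832 = 0.1879 kg
Cr2O3% on pelt = uptake / pelt * 100 = 0.1879 / 12.0010 * 100 = 1.5657 %
Ts = 80 + k * Cr2O3% = 80 + 10.9420 * 1.5657 = 97.1322 C


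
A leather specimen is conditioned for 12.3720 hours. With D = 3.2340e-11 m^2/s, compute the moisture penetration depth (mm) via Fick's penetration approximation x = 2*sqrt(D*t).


t = 12.3720 hr * 3600 = 44539.2000 s
D * t = 3.2340e-11 * 44539.2000 = 1.4404e-06
x = 2 * sqrt(D*t) = 2 * sqrt(1.4404e-06) = 0.00240033 m = 2.4003 mm


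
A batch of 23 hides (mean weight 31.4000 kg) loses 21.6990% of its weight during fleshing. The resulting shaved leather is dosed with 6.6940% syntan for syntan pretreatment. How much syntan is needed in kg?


Total_raw = N * avg_wt = 23 * 31.4000 = 722.2000 kg
Substrate = Total_raw * (1 - loss/100) = 722.2000 * (1 - 21.6990/100) = 565.4898 kg
Syntan = Substrate * pct / 100 = 565.4898 * 6.6940 / 100 = 37.8539 kg


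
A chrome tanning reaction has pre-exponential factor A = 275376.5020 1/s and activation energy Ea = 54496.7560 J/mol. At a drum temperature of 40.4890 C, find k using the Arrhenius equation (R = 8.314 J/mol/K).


T_K = T_C + 273.15 = 40.4890 + 273.15 = 313.6390 K
exponent = -Ea / (R * T_K) = -54496.7560 / (8.314 * 313.6390) = -20.8992
k = A * exp(exponent) = 275376.5020 * exp(-20.8992) = 2.3094e-04 1/s


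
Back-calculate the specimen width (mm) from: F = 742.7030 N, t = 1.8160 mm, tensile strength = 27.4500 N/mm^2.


Formula: w = F / (TS * t)
Substituting: w = 742.7030 / (27.4500 * 1.8160)
Result: 14.8990 mm


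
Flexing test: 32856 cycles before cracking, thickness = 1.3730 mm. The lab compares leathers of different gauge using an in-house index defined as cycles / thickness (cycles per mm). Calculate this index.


Formula: Index = cycles / thickness
Substituting: Index = 32856 / 1.3730
Result: 23930.0801 cycles/mm


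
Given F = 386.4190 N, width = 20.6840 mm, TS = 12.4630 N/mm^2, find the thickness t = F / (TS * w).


Formula: t = F / (TS * w)
Substituting: t = 386.4190 / (12.4630 * 20.6840)
Result: 1.4990 mm


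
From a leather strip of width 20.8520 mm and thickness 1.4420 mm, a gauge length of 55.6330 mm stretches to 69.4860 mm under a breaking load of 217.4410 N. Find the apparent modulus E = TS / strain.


TS = F / (w * t) = 217.4410 / (20.8520 * 1.4420) = 7.2315 N/mm^2
strain = (Lf - L0) / L0 = (69.4860 - 55.6330) / 55.6330 = 0.2490
E = TS / strain = 7.2315 / 0.2490 = 29.0414 N/mm^2


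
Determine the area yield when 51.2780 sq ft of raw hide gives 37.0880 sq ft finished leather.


Formula: Yield = finished / raw * 100
Substituting: Yield = 37.0880 / 51.2780 * 100
Result: 72.3273 %


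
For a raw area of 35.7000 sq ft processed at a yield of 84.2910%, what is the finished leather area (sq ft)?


Formula: finished = raw * yield / 100
Substituting: finished = 35.7000 * 84.2910 / 100
Result: 30.0919 sq ft


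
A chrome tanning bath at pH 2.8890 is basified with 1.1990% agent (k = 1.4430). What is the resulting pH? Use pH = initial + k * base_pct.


Formula: pH_final = pH_initial + k * base_pct
Substituting: pH_final = 2.8890 + 1.4430 * 1.1990
Result: 4.6192


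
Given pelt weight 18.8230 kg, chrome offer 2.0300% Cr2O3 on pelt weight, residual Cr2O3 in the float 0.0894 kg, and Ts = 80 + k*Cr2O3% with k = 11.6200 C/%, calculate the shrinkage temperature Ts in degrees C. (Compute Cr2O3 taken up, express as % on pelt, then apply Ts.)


Offered = pelt * offer_pct / 100 = 18.8230 * 2.0300 / 100 = 0.3821 kg
Uptake = offered - residual = 0.3821 - 0.0894 = 0.2927 kg
Cr2O3% on pelt = uptake / pelt * 100 = 0.2927 / 18.8230 * 100 = 1.5550 %
Ts = 80 + k * Cr2O3% = 80 + 11.6200 * 1.5550 = 98.0697 C


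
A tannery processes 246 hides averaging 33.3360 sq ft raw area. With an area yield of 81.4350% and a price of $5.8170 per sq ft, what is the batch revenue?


Raw_total = N * avg_area = 246 * 33.3360 = 8200.6560 sq ft
Finished = Raw_total * yield / 100 = 8200.6560 * 81.4350 / 100 = 6678.2042 sq ft
Value = Finished * price = 6678.2042 * 5.8170 = 38847.1139 $


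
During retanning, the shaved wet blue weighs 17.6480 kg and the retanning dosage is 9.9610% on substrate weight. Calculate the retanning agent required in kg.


Formula: Retan = substrate * pct / 100
Substituting: Retan = 17.6480 * 9.9610 / 100
Result: 1.7579 kg


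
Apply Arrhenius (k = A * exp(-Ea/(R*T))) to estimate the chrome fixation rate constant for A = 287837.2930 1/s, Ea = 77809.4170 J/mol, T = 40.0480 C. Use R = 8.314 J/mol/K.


T_K = T_C + 273.15 = 40.0480 + 273.15 = 313.1980 K
exponent = -Ea / (R * T_K) = -77809.4170 / (8.314 * 313.1980) = -29.8816
k = A * exp(exponent) = 287837.2930 * exp(-29.8816) = 3.0322e-08 1/s


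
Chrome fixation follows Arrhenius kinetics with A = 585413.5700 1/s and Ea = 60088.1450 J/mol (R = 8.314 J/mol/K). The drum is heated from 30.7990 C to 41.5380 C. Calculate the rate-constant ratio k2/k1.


T1 = 30.7990 + 273.15 = 303.9490 K; T2 = 41.5380 + 273.15 = 314.6880 K
k1 = A * exp(-Ea/(R*T1)) = 585413.5700 * exp(-60088.1450/(8.314*303.9490)) = 2.7589e-05 1/s
k2 = A * exp(-Ea/(R*T2)) = 585413.5700 * exp(-60088.1450/(8.314*314.6880)) = 6.2109e-05 1/s
k2/k1 = 6.2109e-05 / 2.7589e-05 = 2.2512


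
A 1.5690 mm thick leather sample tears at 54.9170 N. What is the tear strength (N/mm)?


Formula: Tear strength = force / thickness
Substituting: Tear strength = 54.9170 / 1.5690
Result: 35.0013 N/mm


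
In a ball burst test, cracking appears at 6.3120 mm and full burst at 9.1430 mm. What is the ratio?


Formula: Ratio = crack / burst
Substituting: Ratio = 6.3120 / 9.1430
Result: 0.6904


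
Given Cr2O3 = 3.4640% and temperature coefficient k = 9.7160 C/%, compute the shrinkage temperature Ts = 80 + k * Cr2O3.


Formula: Ts = 80 + k * Cr2O3
Substituting: Ts = 80 + 9.7160 * 3.4640
Result: 113.6562 C


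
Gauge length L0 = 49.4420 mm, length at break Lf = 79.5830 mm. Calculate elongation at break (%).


Formula: Elongation = (Lf - L0) / L0 * 100
Substituting: Elongation = (79.5830 - 49.4420) / 49.4420 * 100
Result: 60.9623 %


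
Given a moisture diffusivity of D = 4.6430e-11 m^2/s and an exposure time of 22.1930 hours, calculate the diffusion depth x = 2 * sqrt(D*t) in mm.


t = 22.1930 hr * 3600 = 79894.8000 s
D * t = 4.6430e-11 * 79894.8000 = 3.7095e-06
x = 2 * sqrt(D*t) = 2 * sqrt(3.7095e-06) = 0.00385202 m = 3.8520 mm


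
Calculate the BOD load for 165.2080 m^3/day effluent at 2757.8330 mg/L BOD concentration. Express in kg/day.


Formula: BOD_load = volume * conc / 1000
Substituting: BOD_load = 165.2080 * 2757.8330 / 1000
Result: 455.6161 kg/day


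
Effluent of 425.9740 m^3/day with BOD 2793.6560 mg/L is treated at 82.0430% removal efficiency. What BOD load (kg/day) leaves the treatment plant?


Load_in = volume * conc / 1000 = 425.9740 * 2793.6560 / 1000 = 1190.0248 kg/day
Removed = Load_in * eff / 100 = 1190.0248 * 82.0430 / 100 = 976.3321 kg/day
Load_out = Load_in - Removed = 1190.0248 - 976.3321 = 213.6928 kg/day


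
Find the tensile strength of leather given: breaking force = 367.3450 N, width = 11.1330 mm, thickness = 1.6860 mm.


Formula: TS = force / (width * thickness)
Substituting: TS = 367.3450 / (11.1330 * 1.6860)
Result: 19.5706 N/mm^2


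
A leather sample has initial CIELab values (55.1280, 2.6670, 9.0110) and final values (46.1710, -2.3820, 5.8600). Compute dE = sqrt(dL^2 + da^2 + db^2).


dL = -8.9570, da = -5.0490, db = -3.1510
dE = sqrt((-8.9570)^2 + (-5.0490)^2 + (-3.1510)^2) = 10.7540


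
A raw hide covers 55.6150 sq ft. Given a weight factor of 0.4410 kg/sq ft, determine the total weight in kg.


Formula: Weight = area * weight_per_sqft
Substituting: Weight = 55.6150 * 0.4410
Result: 24.5262 kg


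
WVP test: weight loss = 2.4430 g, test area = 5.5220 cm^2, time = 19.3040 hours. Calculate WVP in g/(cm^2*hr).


Formula: WVP = loss / (area * time)
Substituting: WVP = 2.4430 / (5.5220 * 19.3040)
Result: 0.0229182 g/(cm^2*hr)


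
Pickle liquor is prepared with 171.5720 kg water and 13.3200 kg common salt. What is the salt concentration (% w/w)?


Formula: Conc = salt / (water + salt) * 100
Substituting: Conc = 13.3200 / (171.5720 + 13.3200) * 100
Result: 7.2042 %


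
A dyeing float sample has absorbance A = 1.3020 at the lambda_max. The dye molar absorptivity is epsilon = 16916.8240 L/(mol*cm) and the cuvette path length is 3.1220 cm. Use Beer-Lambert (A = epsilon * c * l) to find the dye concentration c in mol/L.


Formula: c = A / (epsilon * l)
Substituting: c = 1.3020 / (16916.8240 * 3.1220)
Result: 2.4652e-05 mol/L


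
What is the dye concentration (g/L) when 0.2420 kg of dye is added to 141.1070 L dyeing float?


Formula: Conc = dye_mass(kg) / volume(L) * 1000
Substituting: Conc = 0.2420 / 141.1070 * 1000
Result: 1.7150 g/L


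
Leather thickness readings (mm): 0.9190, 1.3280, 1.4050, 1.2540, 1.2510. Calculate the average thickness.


Formula: Average = sum / n
Substituting: Average = 6.1570 / 5
Result: 1.2314 mm


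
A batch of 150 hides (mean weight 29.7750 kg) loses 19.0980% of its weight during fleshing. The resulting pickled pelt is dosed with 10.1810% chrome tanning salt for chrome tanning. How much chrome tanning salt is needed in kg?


Total_raw = N * avg_wt = 150 * 29.7750 = 4466.2500 kg
Substrate = Total_raw * (1 - loss/100) = 4466.2500 * (1 - 19.0980/100) = 3613.2856 kg
Chrome = Substrate * pct / 100 = 3613.2856 * 10.1810 / 100 = 367.8686 kg


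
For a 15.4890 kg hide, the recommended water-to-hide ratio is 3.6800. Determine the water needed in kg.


Formula: Water = hide_weight * ratio
Substituting: Water = 15.4890 * 3.6800
Result: 56.9995 kg


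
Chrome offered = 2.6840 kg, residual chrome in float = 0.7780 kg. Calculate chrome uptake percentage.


Formula: Uptake = (offered - residual) / offered * 100
Substituting: Uptake = (2.6840 - 0.7780) / 2.6840 * 100
Result: 71.0134 %


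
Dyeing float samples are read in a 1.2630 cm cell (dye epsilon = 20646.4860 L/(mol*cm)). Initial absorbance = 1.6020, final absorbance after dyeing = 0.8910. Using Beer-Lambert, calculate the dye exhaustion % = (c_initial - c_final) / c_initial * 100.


c_initial = A_i / (epsilon * l) = 1.6020 / (20646.4860 * 1.2630) = 6.1435e-05 mol/L
c_final = A_f / (epsilon * l) = 0.8910 / (20646.4860 * 1.2630) = 3.4169e-05 mol/L
Exhaustion = (c_initial - c_final) / c_initial * 100 = (6.1435e-05 - 3.4169e-05) / 6.1435e-05 * 100 = 44.3820 %


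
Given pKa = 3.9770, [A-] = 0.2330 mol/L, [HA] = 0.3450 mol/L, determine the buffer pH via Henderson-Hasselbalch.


ratio = [A-] / [HA] = 0.2330 / 0.3450 = 0.6754
log10(ratio) = -0.1705
pH = pKa + log10(ratio) = 3.9770 - 0.1705 = 3.8065


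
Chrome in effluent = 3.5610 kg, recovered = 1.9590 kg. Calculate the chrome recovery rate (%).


Formula: Recovery = recovered / input * 100
Substituting: Recovery = 1.9590 / 3.5610 * 100
Result: 55.0126 %


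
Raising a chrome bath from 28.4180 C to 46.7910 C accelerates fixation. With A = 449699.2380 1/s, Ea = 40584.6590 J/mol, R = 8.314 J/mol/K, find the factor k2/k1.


T1 = 28.4180 + 273.15 = 301.5680 K; T2 = 46.7910 + 273.15 = 319.9410 K
k1 = A * exp(-Ea/(R*T1)) = 449699.2380 * exp(-40584.6590/(8.314*301.5680)) = 0.0419752 1/s
k2 = A * exp(-Ea/(R*T2)) = 449699.2380 * exp(-40584.6590/(8.314*319.9410)) = 0.1063 1/s
k2/k1 = 0.1063 / 0.0419752 = 2.5334


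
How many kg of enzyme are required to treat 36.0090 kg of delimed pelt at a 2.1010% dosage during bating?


Formula: Enzyme = substrate * pct / 100
Substituting: Enzyme = 36.0090 * 2.1010 / 100
Result: 0.7565 kg


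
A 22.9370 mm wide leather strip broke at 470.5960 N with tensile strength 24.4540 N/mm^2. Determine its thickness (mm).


Formula: t = F / (TS * w)
Substituting: t = 470.5960 / (24.4540 * 22.9370)
Result: 0.8390 mm


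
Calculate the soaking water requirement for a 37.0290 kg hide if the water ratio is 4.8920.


Formula: Water = hide_weight * ratio
Substituting: Water = 37.0290 * 4.8920
Result: 181.1459 kg


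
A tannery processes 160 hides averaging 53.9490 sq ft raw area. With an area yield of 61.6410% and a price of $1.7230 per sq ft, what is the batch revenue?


Raw_total = N * avg_area = 160 * 53.9490 = 8631.8400 sq ft
Finished = Raw_total * yield / 100 = 8631.8400 * 61.6410 / 100 = 5320.7525 sq ft
Value = Finished * price = 5320.7525 * 1.7230 = 9167.6565 $


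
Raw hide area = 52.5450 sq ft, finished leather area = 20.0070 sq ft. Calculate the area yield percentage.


Formula: Yield = finished / raw * 100
Substituting: Yield = 20.0070 / 52.5450 * 100
Result: 38.0759 %


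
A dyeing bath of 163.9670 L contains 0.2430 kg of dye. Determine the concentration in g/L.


Formula: Conc = dye_mass(kg) / volume(L) * 1000
Substituting: Conc = 0.2430 / 163.9670 * 1000
Result: 1.4820 g/L


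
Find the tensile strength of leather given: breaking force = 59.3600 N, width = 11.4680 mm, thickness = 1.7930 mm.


Formula: TS = force / (width * thickness)
Substituting: TS = 59.3600 / (11.4680 * 1.7930)
Result: 2.8869 N/mm^2


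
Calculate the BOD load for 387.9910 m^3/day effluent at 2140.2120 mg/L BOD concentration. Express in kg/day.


Formula: BOD_load = volume * conc / 1000
Substituting: BOD_load = 387.9910 * 2140.2120 / 1000
Result: 830.3830 kg/day


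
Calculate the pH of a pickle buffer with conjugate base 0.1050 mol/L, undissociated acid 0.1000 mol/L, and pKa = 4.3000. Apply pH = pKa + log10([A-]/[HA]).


ratio = [A-] / [HA] = 0.1050 / 0.1000 = 1.0500
log10(ratio) = 0.0211893
pH = pKa + log10(ratio) = 4.3000 + 0.0211893 = 4.3212


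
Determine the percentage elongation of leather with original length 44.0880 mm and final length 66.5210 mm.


Formula: Elongation = (Lf - L0) / L0 * 100
Substituting: Elongation = (66.5210 - 44.0880) / 44.0880 * 100
Result: 50.8823 %


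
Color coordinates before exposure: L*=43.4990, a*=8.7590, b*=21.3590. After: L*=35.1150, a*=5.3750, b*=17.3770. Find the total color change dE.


dL = -8.3840, da = -3.3840, db = -3.9820
dE = sqrt((-8.3840)^2 + (-3.3840)^2 + (-3.9820)^2) = 9.8792


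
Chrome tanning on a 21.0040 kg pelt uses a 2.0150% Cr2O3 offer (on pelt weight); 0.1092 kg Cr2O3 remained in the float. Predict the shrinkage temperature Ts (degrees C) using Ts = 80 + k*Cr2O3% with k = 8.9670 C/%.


Offered = pelt * offer_pct / 100 = 21.0040 * 2.0150 / 100 = 0.4232 kg
Uptake = offered - residual = 0.4232 - 0.1092 = 0.3140 kg
Cr2O3% on pelt = uptake / pelt * 100 = 0.3140 / 21.0040 * 100 = 1.4951 %
Ts = 80 + k * Cr2O3% = 80 + 8.9670 * 1.4951 = 93.4066 C


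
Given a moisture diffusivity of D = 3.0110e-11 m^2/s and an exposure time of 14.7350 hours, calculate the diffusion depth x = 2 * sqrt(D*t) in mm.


t = 14.7350 hr * 3600 = 53046.0000 s
D * t = 3.0110e-11 * 53046.0000 = 1.5972e-06
x = 2 * sqrt(D*t) = 2 * sqrt(1.5972e-06) = 0.00252762 m = 2.5276 mm


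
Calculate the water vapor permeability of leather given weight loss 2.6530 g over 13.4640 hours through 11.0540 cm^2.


Formula: WVP = loss / (area * time)
Substituting: WVP = 2.6530 / (11.0540 * 13.4640)
Result: 0.0178256 g/(cm^2*hr)


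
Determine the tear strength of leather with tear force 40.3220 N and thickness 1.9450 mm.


Formula: Tear strength = force / thickness
Substituting: Tear strength = 40.3220 / 1.9450
Result: 20.7311 N/mm


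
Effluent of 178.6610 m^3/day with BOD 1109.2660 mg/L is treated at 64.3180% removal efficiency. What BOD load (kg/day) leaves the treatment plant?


Load_in = volume * conc / 1000 = 178.6610 * 1109.2660 / 1000 = 198.1826 kg/day
Removed = Load_in * eff / 100 = 198.1826 * 64.3180 / 100 = 127.4671 kg/day
Load_out = Load_in - Removed = 198.1826 - 127.4671 = 70.7155 kg/day


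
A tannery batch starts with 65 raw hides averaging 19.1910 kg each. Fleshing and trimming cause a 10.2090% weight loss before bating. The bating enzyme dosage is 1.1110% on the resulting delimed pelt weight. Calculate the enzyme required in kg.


Total_raw = N * avg_wt = 65 * 19.1910 = 1247.4150 kg
Substrate = Total_raw * (1 - loss/100) = 1247.4150 * (1 - 10.2090/100) = 1120.0664 kg
Enzyme = Substrate * pct / 100 = 1120.0664 * 1.1110 / 100 = 12.4439 kg


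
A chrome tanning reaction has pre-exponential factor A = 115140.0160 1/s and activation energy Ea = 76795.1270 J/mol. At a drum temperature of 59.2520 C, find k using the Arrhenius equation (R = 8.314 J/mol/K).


T_K = T_C + 273.15 = 59.2520 + 273.15 = 332.4020 K
exponent = -Ea / (R * T_K) = -76795.1270 / (8.314 * 332.4020) = -27.7882
k = A * exp(exponent) = 115140.0160 * exp(-27.7882) = 9.8396e-08 1/s


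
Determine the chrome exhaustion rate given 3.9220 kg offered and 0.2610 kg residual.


Formula: Uptake = (offered - residual) / offered * 100
Substituting: Uptake = (3.9220 - 0.2610) / 3.9220 * 100
Result: 93.3452 %


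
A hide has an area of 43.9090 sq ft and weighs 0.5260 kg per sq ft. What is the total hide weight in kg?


Formula: Weight = area * weight_per_sqft
Substituting: Weight = 43.9090 * 0.5260
Result: 23.0961 kg


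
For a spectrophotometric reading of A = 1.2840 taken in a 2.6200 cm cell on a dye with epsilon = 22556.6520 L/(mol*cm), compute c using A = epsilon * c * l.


Formula: c = A / (epsilon * l)
Substituting: c = 1.2840 / (22556.6520 * 2.6200)
Result: 2.1726e-05 mol/L


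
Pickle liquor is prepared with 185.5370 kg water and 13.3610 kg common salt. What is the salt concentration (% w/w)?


Formula: Conc = salt / (water + salt) * 100
Substituting: Conc = 13.3610 / (185.5370 + 13.3610) * 100
Result: 6.7175 %


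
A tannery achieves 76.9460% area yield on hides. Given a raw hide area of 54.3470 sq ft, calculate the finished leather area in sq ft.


Formula: finished = raw * yield / 100
Substituting: finished = 54.3470 * 76.9460 / 100
Result: 41.8178 sq ft


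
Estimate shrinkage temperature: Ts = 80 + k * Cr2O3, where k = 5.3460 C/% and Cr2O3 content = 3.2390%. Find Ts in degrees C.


Formula: Ts = 80 + k * Cr2O3
Substituting: Ts = 80 + 5.3460 * 3.2390
Result: 97.3157 C


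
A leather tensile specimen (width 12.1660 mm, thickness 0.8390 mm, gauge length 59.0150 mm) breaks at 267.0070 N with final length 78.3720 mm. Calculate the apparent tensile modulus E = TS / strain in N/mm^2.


TS = F / (w * t) = 267.0070 / (12.1660 * 0.8390) = 26.1585 N/mm^2
strain = (Lf - L0) / L0 = (78.3720 - 59.0150) / 59.0150 = 0.3280
E = TS / strain = 26.1585 / 0.3280 = 79.7512 N/mm^2


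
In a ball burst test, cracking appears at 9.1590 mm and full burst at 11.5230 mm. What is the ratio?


Formula: Ratio = crack / burst
Substituting: Ratio = 9.1590 / 11.5230
Result: 0.7948


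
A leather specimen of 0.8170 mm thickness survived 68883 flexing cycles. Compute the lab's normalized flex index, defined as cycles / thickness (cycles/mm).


Formula: Index = cycles / thickness
Substituting: Index = 68883 / 0.8170
Result: 84312.1175 cycles/mm


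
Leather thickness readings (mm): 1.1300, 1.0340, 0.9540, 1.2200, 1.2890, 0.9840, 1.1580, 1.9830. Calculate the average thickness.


Formula: Average = sum / n
Substituting: Average = 9.7520 / 8
Result: 1.2190 mm


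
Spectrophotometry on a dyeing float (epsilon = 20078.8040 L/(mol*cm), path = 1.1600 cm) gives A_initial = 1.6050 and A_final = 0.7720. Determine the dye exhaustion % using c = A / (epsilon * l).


c_initial = A_i / (epsilon * l) = 1.6050 / (20078.8040 * 1.1600) = 6.8910e-05 mol/L
c_final = A_f / (epsilon * l) = 0.7720 / (20078.8040 * 1.1600) = 3.3145e-05 mol/L
Exhaustion = (c_initial - c_final) / c_initial * 100 = (6.8910e-05 - 3.3145e-05) / 6.8910e-05 * 100 = 51.9003 %


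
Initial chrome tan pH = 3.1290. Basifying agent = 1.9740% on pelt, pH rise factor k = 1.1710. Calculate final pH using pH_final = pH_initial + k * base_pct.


Formula: pH_final = pH_initial + k * base_pct
Substituting: pH_final = 3.1290 + 1.1710 * 1.9740
Result: 5.4406


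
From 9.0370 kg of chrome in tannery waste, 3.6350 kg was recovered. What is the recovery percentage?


Formula: Recovery = recovered / input * 100
Substituting: Recovery = 3.6350 / 9.0370 * 100
Result: 40.2235 %


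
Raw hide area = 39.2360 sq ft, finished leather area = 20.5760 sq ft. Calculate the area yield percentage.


Formula: Yield = finished / raw * 100
Substituting: Yield = 20.5760 / 39.2360 * 100
Result: 52.4416 %


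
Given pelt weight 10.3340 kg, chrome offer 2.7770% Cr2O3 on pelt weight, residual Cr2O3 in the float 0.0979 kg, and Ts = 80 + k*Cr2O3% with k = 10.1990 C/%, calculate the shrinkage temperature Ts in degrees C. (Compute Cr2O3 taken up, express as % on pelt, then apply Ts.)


Offered = pelt * offer_pct / 100 = 10.3340 * 2.7770 / 100 = 0.2870 kg
Uptake = offered - residual = 0.2870 - 0.0979 = 0.1891 kg
Cr2O3% on pelt = uptake / pelt * 100 = 0.1891 / 10.3340 * 100 = 1.8296 %
Ts = 80 + k * Cr2O3% = 80 + 10.1990 * 1.8296 = 98.6605 C


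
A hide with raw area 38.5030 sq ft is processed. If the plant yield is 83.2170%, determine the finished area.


Formula: finished = raw * yield / 100
Substituting: finished = 38.5030 * 83.2170 / 100
Result: 32.0410 sq ft


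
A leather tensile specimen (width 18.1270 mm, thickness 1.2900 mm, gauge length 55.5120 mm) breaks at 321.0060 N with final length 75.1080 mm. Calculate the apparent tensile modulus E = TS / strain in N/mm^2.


TS = F / (w * t) = 321.0060 / (18.1270 * 1.2900) = 13.7277 N/mm^2
strain = (Lf - L0) / L0 = (75.1080 - 55.5120) / 55.5120 = 0.3530
E = TS / strain = 13.7277 / 0.3530 = 38.8881 N/mm^2


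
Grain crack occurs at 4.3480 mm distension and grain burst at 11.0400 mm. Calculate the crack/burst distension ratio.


Formula: Ratio = crack / burst
Substituting: Ratio = 4.3480 / 11.0400
Result: 0.3938


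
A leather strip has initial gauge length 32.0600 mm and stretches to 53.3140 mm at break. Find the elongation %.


Formula: Elongation = (Lf - L0) / L0 * 100
Substituting: Elongation = (53.3140 - 32.0600) / 32.0600 * 100
Result: 66.2944 %


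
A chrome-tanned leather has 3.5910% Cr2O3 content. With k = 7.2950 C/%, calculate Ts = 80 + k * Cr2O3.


Formula: Ts = 80 + k * Cr2O3
Substituting: Ts = 80 + 7.2950 * 3.5910
Result: 106.1963 C


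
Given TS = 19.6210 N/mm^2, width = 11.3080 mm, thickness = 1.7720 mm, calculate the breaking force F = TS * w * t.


Formula: F = TS * w * t
Substituting: F = 19.6210 * 11.3080 * 1.7720
Result: 393.1612 N


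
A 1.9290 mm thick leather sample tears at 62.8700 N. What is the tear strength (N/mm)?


Formula: Tear strength = force / thickness
Substituting: Tear strength = 62.8700 / 1.9290
Result: 32.5920 N/mm


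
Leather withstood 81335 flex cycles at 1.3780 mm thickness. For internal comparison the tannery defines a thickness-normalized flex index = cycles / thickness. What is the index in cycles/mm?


Formula: Index = cycles / thickness
Substituting: Index = 81335 / 1.3780
Result: 59023.9478 cycles/mm


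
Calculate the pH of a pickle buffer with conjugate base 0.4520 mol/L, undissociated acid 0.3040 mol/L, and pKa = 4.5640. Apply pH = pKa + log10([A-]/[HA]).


ratio = [A-] / [HA] = 0.4520 / 0.3040 = 1.4868
log10(ratio) = 0.1723
pH = pKa + log10(ratio) = 4.5640 + 0.1723 = 4.7363


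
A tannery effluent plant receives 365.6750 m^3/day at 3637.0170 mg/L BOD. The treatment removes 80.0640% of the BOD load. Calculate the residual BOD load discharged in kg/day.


Load_in = volume * conc / 1000 = 365.6750 * 3637.0170 / 1000 = 1329.9662 kg/day
Removed = Load_in * eff / 100 = 1329.9662 * 80.0640 / 100 = 1064.8241 kg/day
Load_out = Load_in - Removed = 1329.9662 - 1064.8241 = 265.1421 kg/day


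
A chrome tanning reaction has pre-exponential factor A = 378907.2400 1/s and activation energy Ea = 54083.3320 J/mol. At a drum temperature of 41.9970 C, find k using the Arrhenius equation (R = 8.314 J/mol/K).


T_K = T_C + 273.15 = 41.9970 + 273.15 = 315.1470 K
exponent = -Ea / (R * T_K) = -54083.3320 / (8.314 * 315.1470) = -20.6415
k = A * exp(exponent) = 378907.2400 * exp(-20.6415) = 4.1121e-04 1/s


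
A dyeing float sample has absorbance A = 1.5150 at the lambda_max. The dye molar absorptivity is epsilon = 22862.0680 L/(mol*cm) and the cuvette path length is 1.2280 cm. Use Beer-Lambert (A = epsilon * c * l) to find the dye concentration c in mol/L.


Formula: c = A / (epsilon * l)
Substituting: c = 1.5150 / (22862.0680 * 1.2280)
Result: 5.3963e-05 mol/L


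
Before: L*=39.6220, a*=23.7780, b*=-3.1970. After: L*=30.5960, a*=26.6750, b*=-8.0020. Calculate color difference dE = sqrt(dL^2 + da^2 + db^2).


dL = -9.0260, da = 2.8970, db = -4.8050
dE = sqrt((-9.0260)^2 + 2.8970^2 + (-4.8050)^2) = 10.6278


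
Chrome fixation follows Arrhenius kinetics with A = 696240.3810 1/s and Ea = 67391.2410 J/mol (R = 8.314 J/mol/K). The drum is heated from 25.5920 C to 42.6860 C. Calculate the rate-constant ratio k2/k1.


T1 = 25.5920 + 273.15 = 298.7420 K; T2 = 42.6860 + 273.15 = 315.8360 K
k1 = A * exp(-Ea/(R*T1)) = 696240.3810 * exp(-67391.2410/(8.314*298.7420)) = 1.1457e-06 1/s
k2 = A * exp(-Ea/(R*T2)) = 696240.3810 * exp(-67391.2410/(8.314*315.8360)) = 4.9755e-06 1/s
k2/k1 = 4.9755e-06 / 1.1457e-06 = 4.3428


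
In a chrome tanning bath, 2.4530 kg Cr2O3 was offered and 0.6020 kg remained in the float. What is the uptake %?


Formula: Uptake = (offered - residual) / offered * 100
Substituting: Uptake = (2.4530 - 0.6020) / 2.4530 * 100
Result: 75.4586 %


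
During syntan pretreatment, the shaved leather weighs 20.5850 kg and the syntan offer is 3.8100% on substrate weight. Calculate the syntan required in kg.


Formula: Syntan = substrate * pct / 100
Substituting: Syntan = 20.5850 * 3.8100 / 100
Result: 0.7843 kg


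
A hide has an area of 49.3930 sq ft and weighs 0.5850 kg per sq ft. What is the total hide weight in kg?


Formula: Weight = area * weight_per_sqft
Substituting: Weight = 49.3930 * 0.5850
Result: 28.8949 kg


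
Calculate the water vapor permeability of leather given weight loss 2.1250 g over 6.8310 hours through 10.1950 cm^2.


Formula: WVP = loss / (area * time)
Substituting: WVP = 2.1250 / (10.1950 * 6.8310)
Result: 0.0305132 g/(cm^2*hr)


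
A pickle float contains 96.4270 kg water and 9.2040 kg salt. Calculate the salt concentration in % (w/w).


Formula: Conc = salt / (water + salt) * 100
Substituting: Conc = 9.2040 / (96.4270 + 9.2040) * 100
Result: 8.7134 %


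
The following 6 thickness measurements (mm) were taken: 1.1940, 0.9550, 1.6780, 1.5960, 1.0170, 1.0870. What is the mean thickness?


Formula: Average = sum / n
Substituting: Average = 7.5270 / 6
Result: 1.2545 mm


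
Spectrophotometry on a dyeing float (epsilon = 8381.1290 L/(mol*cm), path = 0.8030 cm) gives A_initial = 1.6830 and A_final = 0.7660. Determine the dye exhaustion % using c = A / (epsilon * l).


c_initial = A_i / (epsilon * l) = 1.6830 / (8381.1290 * 0.8030) = 2.5007e-04 mol/L
c_final = A_f / (epsilon * l) = 0.7660 / (8381.1290 * 0.8030) = 1.1382e-04 mol/L
Exhaustion = (c_initial - c_final) / c_initial * 100 = (2.5007e-04 - 1.1382e-04) / 2.5007e-04 * 100 = 54.4860 %


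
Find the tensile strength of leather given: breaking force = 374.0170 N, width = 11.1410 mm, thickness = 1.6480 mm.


Formula: TS = force / (width * thickness)
Substituting: TS = 374.0170 / (11.1410 * 1.6480)
Result: 20.3709 N/mm^2


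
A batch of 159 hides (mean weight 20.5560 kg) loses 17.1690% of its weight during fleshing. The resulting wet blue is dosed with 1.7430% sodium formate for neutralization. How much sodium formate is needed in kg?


Total_raw = N * avg_wt = 159 * 20.5560 = 3268.4040 kg
Substrate = Total_raw * (1 - loss/100) = 3268.4040 * (1 - 17.1690/100) = 2707.2517 kg
Neutralizer = Substrate * pct / 100 = 2707.2517 * 1.7430 / 100 = 47.1874 kg


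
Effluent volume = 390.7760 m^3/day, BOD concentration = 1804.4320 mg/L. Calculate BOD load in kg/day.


Formula: BOD_load = volume * conc / 1000
Substituting: BOD_load = 390.7760 * 1804.4320 / 1000
Result: 705.1287 kg/day


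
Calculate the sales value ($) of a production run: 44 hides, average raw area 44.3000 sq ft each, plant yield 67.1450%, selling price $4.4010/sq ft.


Raw_total = N * avg_area = 44 * 44.3000 = 1949.2000 sq ft
Finished = Raw_total * yield / 100 = 1949.2000 * 67.1450 / 100 = 1308.7903 sq ft
Value = Finished * price = 1308.7903 * 4.4010 = 5759.9863 $
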